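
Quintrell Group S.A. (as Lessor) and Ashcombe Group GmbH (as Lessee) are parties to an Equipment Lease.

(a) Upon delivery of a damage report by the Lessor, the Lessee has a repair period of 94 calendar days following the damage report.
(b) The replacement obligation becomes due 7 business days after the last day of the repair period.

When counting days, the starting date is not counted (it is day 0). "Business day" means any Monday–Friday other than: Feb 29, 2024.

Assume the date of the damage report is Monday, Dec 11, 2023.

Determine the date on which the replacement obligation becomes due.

Adding 94 calendar days to Dec 11, 2023 gives Mar 14, 2024, which is the last day of the repair period.
From Thursday, Mar 14, 2024, 7 business days (Mar 15, Mar 18, Mar 19, Mar 20, Mar 21, Mar 22, Mar 25, skipping weekends) brings us to Monday, Mar 25, 2024, which is the date on which the replacement obligation becomes due.

Mar 25, 2024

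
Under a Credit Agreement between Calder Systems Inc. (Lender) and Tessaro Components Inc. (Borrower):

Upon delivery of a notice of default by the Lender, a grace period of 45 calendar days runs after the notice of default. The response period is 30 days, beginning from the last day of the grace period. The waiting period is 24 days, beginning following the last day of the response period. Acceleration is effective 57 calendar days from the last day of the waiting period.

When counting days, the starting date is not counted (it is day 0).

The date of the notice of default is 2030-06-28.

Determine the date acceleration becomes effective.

2030-12-01

The last day of the grace period: 2030-06-28 + 45 days = 2030-08-12.
The last day of the response period: 30 calendar days after 2030-08-12 is 2030-09-11.
Adding 24 calendar days to 2030-09-11 gives 2030-10-05, which is the last day of the waiting period.
Adding 57 calendar days to 2030-10-05 gives 2030-12-01, which is the date acceleration becomes effective.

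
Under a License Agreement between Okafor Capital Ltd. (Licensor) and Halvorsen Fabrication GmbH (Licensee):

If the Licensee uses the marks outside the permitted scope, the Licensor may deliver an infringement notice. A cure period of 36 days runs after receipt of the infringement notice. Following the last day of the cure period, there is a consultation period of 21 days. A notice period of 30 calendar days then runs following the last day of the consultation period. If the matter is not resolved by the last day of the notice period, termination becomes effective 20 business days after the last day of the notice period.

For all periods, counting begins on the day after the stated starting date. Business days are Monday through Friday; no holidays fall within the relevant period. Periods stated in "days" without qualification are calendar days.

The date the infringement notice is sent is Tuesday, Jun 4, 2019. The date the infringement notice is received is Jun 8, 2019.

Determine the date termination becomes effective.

The last day of the cure period: 36 calendar days after Jun 8, 2019 is Jul 14, 2019.
Adding 21 calendar days to Jul 14, 2019 gives Aug 4, 2019, which is the last day of the consultation period.
Adding 30 calendar days to Aug 4, 2019 gives Sep 3, 2019, which is the last day of the notice period.
The date termination becomes effective: 20 business days after Tuesday, Sep 3, 2019, skipping weekends — Sep 4, Sep 5, Sep 6, Sep 9, …, Sep 27, Sep 30, Oct 1 — lands on Tuesday, Oct 1, 2019.

Oct 1, 2019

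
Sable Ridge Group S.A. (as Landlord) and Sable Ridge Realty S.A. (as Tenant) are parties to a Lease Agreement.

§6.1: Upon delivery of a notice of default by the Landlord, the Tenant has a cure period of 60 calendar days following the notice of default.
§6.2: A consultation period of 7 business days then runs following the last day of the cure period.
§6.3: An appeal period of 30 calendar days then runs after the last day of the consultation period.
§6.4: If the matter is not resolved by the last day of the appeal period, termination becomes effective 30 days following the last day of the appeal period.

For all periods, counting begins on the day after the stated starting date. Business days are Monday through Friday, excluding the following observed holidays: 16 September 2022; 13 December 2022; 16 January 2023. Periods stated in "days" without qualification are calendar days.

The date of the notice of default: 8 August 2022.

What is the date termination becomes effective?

The last day of the cure period: 60 calendar days after 8 August 2022 is 7 October 2022.
From Friday, 7 October 2022, 7 business days (Oct 10, Oct 11, Oct 12, Oct 13, Oct 14, Oct 17, Oct 18, skipping weekends) brings us to Tuesday, 18 October 2022, which is the last day of the consultation period.
Adding 30 calendar days to 18 October 2022 gives 17 November 2022, which is the last day of the appeal period.
The date termination becomes effective: 17 November 2022 + 30 days = 17 December 2022.

17 December 2022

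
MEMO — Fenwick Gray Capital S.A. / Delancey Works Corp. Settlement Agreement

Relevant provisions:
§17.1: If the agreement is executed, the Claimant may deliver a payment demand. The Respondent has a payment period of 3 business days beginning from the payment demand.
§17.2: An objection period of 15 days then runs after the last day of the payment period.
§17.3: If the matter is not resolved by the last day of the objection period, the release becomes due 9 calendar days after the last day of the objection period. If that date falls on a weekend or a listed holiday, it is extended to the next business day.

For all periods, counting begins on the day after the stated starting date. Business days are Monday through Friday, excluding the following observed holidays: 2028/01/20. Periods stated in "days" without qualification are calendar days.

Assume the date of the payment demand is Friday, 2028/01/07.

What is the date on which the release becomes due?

2028/02/07

The last day of the payment period: counting 3 business days from Friday, 2028/01/07 (Jan 10, Jan 11, Jan 12, skipping weekends) reaches Wednesday, 2028/01/12.
Adding 15 calendar days to 2028/01/12 gives 2028/01/27, which is the last day of the objection period.
The date on which the release becomes due: 2028/01/27 + 9 days = 2028/02/05. That falls on a Saturday, so it rolls to the next business day, Monday, 2028/02/07.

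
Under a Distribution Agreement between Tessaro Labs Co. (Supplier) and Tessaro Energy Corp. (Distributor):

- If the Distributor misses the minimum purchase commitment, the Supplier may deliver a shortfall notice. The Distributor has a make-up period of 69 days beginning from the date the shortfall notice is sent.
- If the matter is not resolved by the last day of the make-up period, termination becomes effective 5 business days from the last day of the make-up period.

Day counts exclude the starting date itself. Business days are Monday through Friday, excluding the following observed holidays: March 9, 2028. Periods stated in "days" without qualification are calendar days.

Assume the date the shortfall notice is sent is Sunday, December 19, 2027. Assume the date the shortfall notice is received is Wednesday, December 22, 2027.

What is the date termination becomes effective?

March 3, 2028

The last day of the make-up period: 69 calendar days after December 19, 2027 is February 26, 2028.
The date termination becomes effective: 5 business days after Saturday, February 26, 2028, skipping weekends — Feb 28, Feb 29, Mar 1, Mar 2, Mar 3 — lands on Friday, March 3, 2028.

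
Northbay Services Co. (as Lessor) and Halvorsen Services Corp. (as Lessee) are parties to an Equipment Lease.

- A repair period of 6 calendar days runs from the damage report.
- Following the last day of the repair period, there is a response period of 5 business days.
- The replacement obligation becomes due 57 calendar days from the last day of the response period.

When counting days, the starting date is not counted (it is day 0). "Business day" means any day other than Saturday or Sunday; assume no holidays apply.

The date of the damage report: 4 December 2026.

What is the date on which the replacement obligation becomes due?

12 February 2027

Adding 6 calendar days to 4 December 2026 gives 10 December 2026, which is the last day of the repair period.
The last day of the response period: counting 5 business days from Thursday, 10 December 2026 (Dec 11, Dec 14, Dec 15, Dec 16, Dec 17, skipping weekends) reaches Thursday, 17 December 2026.
The date on which the replacement obligation becomes due: 57 calendar days after 17 December 2026 is 12 February 2027.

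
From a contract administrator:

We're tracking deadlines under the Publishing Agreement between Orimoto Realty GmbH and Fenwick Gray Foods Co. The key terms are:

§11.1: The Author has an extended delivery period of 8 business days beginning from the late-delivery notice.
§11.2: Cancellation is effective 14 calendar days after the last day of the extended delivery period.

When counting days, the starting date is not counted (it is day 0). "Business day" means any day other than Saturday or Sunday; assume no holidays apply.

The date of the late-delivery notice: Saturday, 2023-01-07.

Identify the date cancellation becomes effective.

From Saturday, 2023-01-07, 8 business days (Jan 9, Jan 10, Jan 11, Jan 12, Jan 13, Jan 16, Jan 17, Jan 18, skipping weekends) brings us to Wednesday, 2023-01-18, which is the last day of the extended delivery period.
Adding 14 calendar days to 2023-01-18 gives 2023-02-01, which is the date cancellation becomes effective.

2023-02-01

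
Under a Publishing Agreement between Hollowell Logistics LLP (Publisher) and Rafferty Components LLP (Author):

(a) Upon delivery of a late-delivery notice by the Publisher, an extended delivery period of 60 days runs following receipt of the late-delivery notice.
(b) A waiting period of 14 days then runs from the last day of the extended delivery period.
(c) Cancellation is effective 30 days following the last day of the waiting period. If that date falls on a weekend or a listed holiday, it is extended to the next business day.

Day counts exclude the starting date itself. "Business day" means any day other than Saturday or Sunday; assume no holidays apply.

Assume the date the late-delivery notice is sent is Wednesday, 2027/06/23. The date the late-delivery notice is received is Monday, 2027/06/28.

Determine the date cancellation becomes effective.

The last day of the extended delivery period: 2027/06/28 + 60 days = 2027/08/27.
The last day of the waiting period: 2027/08/27 + 14 days = 2027/09/10.
The date cancellation becomes effective: 30 calendar days after 2027/09/10 is 2027/10/10. That falls on a Sunday, so it rolls to the next business day, Monday, 2027/10/11.

2027/10/11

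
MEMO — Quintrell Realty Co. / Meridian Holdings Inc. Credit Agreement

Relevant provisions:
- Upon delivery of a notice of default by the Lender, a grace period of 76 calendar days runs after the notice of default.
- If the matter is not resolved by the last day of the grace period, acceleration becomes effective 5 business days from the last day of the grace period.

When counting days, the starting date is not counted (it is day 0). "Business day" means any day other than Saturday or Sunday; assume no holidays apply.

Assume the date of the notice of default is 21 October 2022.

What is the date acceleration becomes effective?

The last day of the grace period: 21 October 2022 + 76 days = 5 January 2023.
From Thursday, 5 January 2023, 5 business days (Jan 6, Jan 9, Jan 10, Jan 11, Jan 12, skipping weekends) brings us to Thursday, 12 January 2023, which is the date acceleration becomes effective.

12 January 2023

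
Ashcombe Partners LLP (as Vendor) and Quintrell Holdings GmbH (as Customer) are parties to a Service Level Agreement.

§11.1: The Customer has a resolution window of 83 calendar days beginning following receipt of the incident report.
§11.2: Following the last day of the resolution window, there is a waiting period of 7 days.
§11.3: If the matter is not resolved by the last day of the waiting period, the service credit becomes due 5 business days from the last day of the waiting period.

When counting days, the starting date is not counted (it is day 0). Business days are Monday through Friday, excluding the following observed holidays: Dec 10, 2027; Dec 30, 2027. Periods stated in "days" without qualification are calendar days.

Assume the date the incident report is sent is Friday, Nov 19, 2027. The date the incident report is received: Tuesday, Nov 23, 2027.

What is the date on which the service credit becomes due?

Feb 28, 2028

The last day of the resolution window: 83 calendar days after Nov 23, 2027 is Feb 14, 2028.
Adding 7 calendar days to Feb 14, 2028 gives Feb 21, 2028, which is the last day of the waiting period.
From Monday, Feb 21, 2028, 5 business days (Feb 22, Feb 23, Feb 24, Feb 25, Feb 28, skipping weekends) brings us to Monday, Feb 28, 2028, which is the date on which the service credit becomes due.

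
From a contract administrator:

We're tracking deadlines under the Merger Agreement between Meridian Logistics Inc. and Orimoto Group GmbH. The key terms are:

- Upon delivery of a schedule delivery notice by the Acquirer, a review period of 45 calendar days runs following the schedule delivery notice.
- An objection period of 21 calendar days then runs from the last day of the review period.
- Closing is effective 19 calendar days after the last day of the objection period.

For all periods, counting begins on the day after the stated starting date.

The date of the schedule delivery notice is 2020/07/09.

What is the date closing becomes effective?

Adding 45 calendar days to 2020/07/09 gives 2020/08/23, which is the last day of the review period.
The last day of the objection period: 2020/08/23 + 21 days = 2020/09/13.
Adding 19 calendar days to 2020/09/13 gives 2020/10/02, which is the date closing becomes effective.

2020/10/02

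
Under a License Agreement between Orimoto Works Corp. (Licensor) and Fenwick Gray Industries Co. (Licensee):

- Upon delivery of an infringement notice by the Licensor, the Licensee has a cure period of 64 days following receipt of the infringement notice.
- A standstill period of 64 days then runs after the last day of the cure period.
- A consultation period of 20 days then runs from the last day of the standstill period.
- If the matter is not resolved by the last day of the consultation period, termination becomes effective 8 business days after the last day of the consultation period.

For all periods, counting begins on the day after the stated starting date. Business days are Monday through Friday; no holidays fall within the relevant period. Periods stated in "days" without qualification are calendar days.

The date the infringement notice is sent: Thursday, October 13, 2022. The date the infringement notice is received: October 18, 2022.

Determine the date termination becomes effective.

The last day of the cure period: October 18, 2022 + 64 days = December 21, 2022.
The last day of the standstill period: December 21, 2022 + 64 days = February 23, 2023.
The last day of the consultation period: 20 calendar days after February 23, 2023 is March 15, 2023.
The date termination becomes effective: 8 business days after Wednesday, March 15, 2023, skipping weekends — Mar 16, Mar 17, Mar 20, Mar 21, Mar 22, Mar 23, Mar 24, Mar 27 — lands on Monday, March 27, 2023.

March 27, 2023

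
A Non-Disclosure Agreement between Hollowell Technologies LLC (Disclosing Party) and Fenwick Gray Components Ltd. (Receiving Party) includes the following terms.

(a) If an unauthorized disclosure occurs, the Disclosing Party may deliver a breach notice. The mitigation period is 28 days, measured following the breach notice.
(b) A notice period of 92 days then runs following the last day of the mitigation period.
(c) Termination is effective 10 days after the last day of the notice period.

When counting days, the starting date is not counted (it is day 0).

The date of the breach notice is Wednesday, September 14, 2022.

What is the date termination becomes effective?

January 22, 2023

Adding 28 calendar days to September 14, 2022 gives October 12, 2022, which is the last day of the mitigation period.
The last day of the notice period: 92 calendar days after October 12, 2022 is January 12, 2023.
The date termination becomes effective: 10 calendar days after January 12, 2023 is January 22, 2023.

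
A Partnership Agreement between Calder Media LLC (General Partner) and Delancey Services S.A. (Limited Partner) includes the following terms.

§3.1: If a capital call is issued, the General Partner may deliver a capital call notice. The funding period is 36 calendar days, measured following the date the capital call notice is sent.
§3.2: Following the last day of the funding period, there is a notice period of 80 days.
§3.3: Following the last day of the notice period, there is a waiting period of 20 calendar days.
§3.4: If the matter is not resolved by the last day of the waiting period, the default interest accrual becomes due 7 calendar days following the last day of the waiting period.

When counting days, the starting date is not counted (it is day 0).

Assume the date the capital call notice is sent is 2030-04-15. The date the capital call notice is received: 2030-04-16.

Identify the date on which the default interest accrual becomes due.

The last day of the funding period: 2030-04-15 + 36 days = 2030-05-21.
The last day of the notice period: 2030-05-21 + 80 days = 2030-08-09.
The last day of the waiting period: 20 calendar days after 2030-08-09 is 2030-08-29.
Adding 7 calendar days to 2030-08-29 gives 2030-09-05, which is the date on which the default interest accrual becomes due.

2030-09-05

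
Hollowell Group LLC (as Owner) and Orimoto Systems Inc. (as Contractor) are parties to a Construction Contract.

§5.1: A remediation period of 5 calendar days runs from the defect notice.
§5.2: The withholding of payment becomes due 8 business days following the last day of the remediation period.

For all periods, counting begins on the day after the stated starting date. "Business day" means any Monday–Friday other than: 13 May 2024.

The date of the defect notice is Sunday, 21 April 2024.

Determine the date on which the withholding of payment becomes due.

8 May 2024

The last day of the remediation period: 21 April 2024 + 5 days = 26 April 2024.
From Friday, 26 April 2024, 8 business days (Apr 29, Apr 30, May 1, May 2, May 3, May 6, May 7, May 8, skipping weekends) brings us to Wednesday, 8 May 2024, which is the date on which the withholding of payment becomes due.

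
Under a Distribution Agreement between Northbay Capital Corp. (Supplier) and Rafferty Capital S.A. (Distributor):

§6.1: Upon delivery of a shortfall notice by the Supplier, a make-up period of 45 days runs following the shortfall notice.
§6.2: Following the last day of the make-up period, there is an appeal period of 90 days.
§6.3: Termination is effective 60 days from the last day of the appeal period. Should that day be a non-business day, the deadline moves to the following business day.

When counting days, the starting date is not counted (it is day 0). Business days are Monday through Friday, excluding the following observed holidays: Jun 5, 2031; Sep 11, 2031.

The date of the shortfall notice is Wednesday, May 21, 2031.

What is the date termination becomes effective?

The last day of the make-up period: 45 calendar days after May 21, 2031 is Jul 5, 2031.
Adding 90 calendar days to Jul 5, 2031 gives Oct 3, 2031, which is the last day of the appeal period.
The date termination becomes effective: 60 calendar days after Oct 3, 2031 is Dec 2, 2031. Dec 2, 2031 is a Tuesday and is not a listed holiday, so no roll-forward applies.

Dec 2, 2031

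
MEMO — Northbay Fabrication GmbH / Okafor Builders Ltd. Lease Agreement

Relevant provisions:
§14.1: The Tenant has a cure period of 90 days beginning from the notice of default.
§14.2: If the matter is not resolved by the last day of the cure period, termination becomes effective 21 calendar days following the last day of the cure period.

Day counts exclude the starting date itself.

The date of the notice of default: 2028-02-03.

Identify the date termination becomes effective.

2028-05-24

The last day of the cure period: 90 calendar days after 2028-02-03 is 2028-05-03.
The date termination becomes effective: 2028-05-03 + 21 days = 2028-05-24.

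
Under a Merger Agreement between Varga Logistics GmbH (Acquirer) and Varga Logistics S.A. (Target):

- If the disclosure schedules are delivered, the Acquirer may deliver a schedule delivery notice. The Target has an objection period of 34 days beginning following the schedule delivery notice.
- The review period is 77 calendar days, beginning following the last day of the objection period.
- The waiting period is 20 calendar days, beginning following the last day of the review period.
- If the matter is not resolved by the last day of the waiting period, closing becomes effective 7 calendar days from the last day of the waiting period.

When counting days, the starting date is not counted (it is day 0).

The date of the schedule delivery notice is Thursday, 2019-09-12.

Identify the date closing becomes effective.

2020-01-28

The last day of the objection period: 34 calendar days after 2019-09-12 is 2019-10-16.
Adding 77 calendar days to 2019-10-16 gives 2020-01-01, which is the last day of the review period.
The last day of the waiting period: 2020-01-01 + 20 days = 2020-01-21.
The date closing becomes effective: 2020-01-21 + 7 days = 2020-01-28.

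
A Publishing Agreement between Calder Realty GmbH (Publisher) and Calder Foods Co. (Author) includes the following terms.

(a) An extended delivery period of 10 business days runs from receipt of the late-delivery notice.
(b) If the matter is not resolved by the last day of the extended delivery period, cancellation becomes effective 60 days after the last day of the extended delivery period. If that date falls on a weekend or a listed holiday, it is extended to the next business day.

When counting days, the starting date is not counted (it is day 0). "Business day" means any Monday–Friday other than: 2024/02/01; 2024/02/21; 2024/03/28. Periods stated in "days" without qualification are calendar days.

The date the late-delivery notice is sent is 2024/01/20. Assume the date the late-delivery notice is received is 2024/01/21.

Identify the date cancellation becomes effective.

2024/04/05

The last day of the extended delivery period: 10 business days after Sunday, 2024/01/21, skipping weekends and the listed holiday on Feb 1 — Jan 22, Jan 23, Jan 24, Jan 25, Jan 26, Jan 29, Jan 30, Jan 31, Feb 2, Feb 5 — lands on Monday, 2024/02/05.
Adding 60 calendar days to 2024/02/05 gives 2024/04/05, which is the date cancellation becomes effective. 2024/04/05 is a Friday and is not a listed holiday, so no roll-forward applies.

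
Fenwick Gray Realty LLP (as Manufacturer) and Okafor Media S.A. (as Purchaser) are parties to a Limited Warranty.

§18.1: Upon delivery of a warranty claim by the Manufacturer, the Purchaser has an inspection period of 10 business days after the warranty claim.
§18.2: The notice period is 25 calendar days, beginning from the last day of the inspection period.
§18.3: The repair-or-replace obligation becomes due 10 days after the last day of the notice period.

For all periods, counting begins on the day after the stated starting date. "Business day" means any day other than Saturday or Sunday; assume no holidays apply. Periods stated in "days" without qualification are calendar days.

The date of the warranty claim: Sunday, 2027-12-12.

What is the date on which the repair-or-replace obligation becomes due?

2028-01-28

The last day of the inspection period: counting 10 business days from Sunday, 2027-12-12 (Dec 13, Dec 14, Dec 15, Dec 16, Dec 17, Dec 20, Dec 21, Dec 22, Dec 23, Dec 24, skipping weekends) reaches Friday, 2027-12-24.
The last day of the notice period: 25 calendar days after 2027-12-24 is 2028-01-18.
The date on which the repair-or-replace obligation becomes due: 2028-01-18 + 10 days = 2028-01-28.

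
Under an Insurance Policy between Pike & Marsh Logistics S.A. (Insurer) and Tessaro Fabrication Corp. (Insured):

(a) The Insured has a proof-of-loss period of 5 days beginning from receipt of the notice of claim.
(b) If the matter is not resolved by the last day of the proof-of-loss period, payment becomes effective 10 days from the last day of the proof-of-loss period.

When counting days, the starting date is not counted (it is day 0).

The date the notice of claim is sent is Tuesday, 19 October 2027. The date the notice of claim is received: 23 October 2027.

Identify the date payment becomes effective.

Adding 5 calendar days to 23 October 2027 gives 28 October 2027, which is the last day of the proof-of-loss period.
Adding 10 calendar days to 28 October 2027 gives 7 November 2027, which is the date payment becomes effective.

7 November 2027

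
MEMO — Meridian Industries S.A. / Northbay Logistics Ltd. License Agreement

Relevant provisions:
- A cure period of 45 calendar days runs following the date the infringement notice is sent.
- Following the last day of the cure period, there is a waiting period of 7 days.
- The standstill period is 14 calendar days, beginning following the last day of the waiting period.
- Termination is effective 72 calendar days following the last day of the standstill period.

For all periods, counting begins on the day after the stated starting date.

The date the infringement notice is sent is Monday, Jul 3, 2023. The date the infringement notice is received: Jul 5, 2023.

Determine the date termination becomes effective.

The last day of the cure period: 45 calendar days after Jul 3, 2023 is Aug 17, 2023.
The last day of the waiting period: 7 calendar days after Aug 17, 2023 is Aug 24, 2023.
Adding 14 calendar days to Aug 24, 2023 gives Sep 7, 2023, which is the last day of the standstill period.
The date termination becomes effective: Sep 7, 2023 + 72 days = Nov 18, 2023.

Nov 18, 2023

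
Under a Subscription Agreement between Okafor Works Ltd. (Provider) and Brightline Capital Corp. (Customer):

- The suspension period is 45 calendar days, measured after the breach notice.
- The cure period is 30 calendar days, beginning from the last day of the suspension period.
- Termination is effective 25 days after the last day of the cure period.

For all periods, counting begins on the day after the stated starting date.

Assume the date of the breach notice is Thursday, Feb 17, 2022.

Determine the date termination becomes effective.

Adding 45 calendar days to Feb 17, 2022 gives Apr 3, 2022, which is the last day of the suspension period.
The last day of the cure period: 30 calendar days after Apr 3, 2022 is May 3, 2022.
The date termination becomes effective: May 3, 2022 + 25 days = May 28, 2022.

May 28, 2022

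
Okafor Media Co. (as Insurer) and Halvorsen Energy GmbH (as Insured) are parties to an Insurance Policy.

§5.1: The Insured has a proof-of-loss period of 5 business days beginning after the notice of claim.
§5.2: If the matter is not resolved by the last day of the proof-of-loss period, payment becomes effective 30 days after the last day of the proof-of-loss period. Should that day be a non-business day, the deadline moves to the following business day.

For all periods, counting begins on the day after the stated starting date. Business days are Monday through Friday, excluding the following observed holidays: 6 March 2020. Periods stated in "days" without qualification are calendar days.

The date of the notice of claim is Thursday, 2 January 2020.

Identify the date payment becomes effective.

The last day of the proof-of-loss period: counting 5 business days from Thursday, 2 January 2020 (Jan 3, Jan 6, Jan 7, Jan 8, Jan 9, skipping weekends) reaches Thursday, 9 January 2020.
The date payment becomes effective: 30 calendar days after 9 January 2020 is 8 February 2020. That falls on a Saturday, so it rolls to the next business day, Monday, 10 February 2020.

10 February 2020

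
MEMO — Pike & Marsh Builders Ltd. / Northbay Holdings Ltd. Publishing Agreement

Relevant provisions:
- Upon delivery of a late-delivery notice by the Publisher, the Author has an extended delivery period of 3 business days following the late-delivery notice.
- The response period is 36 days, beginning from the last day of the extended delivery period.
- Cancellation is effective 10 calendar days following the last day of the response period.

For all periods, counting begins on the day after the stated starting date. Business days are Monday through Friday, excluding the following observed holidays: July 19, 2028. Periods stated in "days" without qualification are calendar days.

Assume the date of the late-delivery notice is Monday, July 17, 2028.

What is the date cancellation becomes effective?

September 5, 2028

The last day of the extended delivery period: counting 3 business days from Monday, July 17, 2028 (Jul 18, Jul 20, Jul 21, skipping weekends and the listed holiday on Jul 19) reaches Friday, July 21, 2028.
The last day of the response period: July 21, 2028 + 36 days = August 26, 2028.
Adding 10 calendar days to August 26, 2028 gives September 5, 2028, which is the date cancellation becomes effective.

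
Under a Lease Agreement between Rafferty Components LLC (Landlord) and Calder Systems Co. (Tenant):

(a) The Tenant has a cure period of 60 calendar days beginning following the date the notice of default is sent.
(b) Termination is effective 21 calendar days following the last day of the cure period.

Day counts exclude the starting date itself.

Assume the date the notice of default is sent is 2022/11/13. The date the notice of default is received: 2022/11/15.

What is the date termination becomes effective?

2023/02/02

The last day of the cure period: 2022/11/13 + 60 days = 2023/01/12.
Adding 21 calendar days to 2023/01/12 gives 2023/02/02, which is the date termination becomes effective.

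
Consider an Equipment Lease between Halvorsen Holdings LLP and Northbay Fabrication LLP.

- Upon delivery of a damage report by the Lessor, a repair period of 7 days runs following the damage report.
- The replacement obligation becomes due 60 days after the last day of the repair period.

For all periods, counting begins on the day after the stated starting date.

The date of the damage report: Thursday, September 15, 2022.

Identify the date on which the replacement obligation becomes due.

November 21, 2022

The last day of the repair period: September 15, 2022 + 7 days = September 22, 2022.
Adding 60 calendar days to September 22, 2022 gives November 21, 2022, which is the date on which the replacement obligation becomes due.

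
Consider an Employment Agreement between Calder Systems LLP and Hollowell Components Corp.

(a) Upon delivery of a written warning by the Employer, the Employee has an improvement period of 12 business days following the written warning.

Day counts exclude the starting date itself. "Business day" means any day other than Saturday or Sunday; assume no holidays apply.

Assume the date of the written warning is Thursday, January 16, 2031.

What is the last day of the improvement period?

From Thursday, January 16, 2031, 12 business days (Jan 17, Jan 20, Jan 21, Jan 22, …, Jan 30, Jan 31, Feb 3, skipping weekends) brings us to Monday, February 3, 2031, which is the last day of the improvement period.

February 3, 2031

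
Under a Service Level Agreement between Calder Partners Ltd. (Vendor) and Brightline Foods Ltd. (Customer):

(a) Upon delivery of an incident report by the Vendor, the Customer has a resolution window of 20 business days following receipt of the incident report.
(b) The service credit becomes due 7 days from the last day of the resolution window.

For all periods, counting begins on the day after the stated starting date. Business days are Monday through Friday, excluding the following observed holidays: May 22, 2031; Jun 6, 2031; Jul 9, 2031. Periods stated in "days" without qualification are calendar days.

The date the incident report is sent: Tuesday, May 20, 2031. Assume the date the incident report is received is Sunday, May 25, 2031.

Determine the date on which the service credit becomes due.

The last day of the resolution window: counting 20 business days from Sunday, May 25, 2031 (May 26, May 27, May 28, May 29, …, Jun 19, Jun 20, Jun 23, skipping weekends and the listed holiday on Jun 6) reaches Monday, Jun 23, 2031.
The date on which the service credit becomes due: 7 calendar days after Jun 23, 2031 is Jun 30, 2031.

Jun 30, 2031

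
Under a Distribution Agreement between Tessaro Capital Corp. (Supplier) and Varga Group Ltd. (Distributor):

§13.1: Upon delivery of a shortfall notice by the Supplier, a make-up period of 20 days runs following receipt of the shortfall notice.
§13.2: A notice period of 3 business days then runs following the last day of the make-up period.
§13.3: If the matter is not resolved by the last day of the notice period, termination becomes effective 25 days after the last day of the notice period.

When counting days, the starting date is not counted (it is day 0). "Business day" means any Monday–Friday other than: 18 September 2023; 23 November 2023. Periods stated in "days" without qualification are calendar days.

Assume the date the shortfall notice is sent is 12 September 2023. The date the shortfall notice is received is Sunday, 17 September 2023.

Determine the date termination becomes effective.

The last day of the make-up period: 20 calendar days after 17 September 2023 is 7 October 2023.
From Saturday, 7 October 2023, 3 business days (Oct 9, Oct 10, Oct 11, skipping weekends) brings us to Wednesday, 11 October 2023, which is the last day of the notice period.
The date termination becomes effective: 25 calendar days after 11 October 2023 is 5 November 2023.

5 November 2023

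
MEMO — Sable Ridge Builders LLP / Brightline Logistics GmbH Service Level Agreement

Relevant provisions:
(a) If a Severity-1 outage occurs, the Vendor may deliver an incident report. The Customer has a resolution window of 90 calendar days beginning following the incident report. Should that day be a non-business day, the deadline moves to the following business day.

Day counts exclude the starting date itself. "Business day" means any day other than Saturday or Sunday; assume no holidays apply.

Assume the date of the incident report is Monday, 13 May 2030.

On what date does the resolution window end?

The last day of the resolution window: 90 calendar days after 13 May 2030 is 11 August 2030. That falls on a Sunday, so it rolls to the next business day, Monday, 12 August 2030.

12 August 2030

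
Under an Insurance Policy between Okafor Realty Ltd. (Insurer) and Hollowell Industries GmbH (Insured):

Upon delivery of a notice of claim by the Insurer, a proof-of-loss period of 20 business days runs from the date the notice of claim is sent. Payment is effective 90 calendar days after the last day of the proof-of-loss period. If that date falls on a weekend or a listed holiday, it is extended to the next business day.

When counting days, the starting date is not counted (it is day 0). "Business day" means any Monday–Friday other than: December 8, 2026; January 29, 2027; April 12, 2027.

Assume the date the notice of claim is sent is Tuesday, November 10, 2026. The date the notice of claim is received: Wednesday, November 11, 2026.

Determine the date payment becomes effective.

The last day of the proof-of-loss period: counting 20 business days from Tuesday, November 10, 2026 (Nov 11, Nov 12, Nov 13, Nov 16, …, Dec 4, Dec 7, Dec 9, skipping weekends and the listed holiday on Dec 8) reaches Wednesday, December 9, 2026.
The date payment becomes effective: December 9, 2026 + 90 days = March 9, 2027. March 9, 2027 is a Tuesday and is not a listed holiday, so no roll-forward applies.

March 9, 2027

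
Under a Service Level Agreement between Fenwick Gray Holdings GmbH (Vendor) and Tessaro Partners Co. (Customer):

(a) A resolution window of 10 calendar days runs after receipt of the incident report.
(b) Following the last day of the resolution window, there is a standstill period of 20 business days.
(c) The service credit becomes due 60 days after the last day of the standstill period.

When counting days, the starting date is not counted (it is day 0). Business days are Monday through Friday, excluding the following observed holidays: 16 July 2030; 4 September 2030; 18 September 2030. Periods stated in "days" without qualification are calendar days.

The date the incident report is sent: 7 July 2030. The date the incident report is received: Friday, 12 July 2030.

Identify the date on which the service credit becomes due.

18 October 2030

The last day of the resolution window: 12 July 2030 + 10 days = 22 July 2030.
The last day of the standstill period: 20 business days after Monday, 22 July 2030, skipping weekends — Jul 23, Jul 24, Jul 25, Jul 26, …, Aug 15, Aug 16, Aug 19 — lands on Monday, 19 August 2030.
Adding 60 calendar days to 19 August 2030 gives 18 October 2030, which is the date on which the service credit becomes due.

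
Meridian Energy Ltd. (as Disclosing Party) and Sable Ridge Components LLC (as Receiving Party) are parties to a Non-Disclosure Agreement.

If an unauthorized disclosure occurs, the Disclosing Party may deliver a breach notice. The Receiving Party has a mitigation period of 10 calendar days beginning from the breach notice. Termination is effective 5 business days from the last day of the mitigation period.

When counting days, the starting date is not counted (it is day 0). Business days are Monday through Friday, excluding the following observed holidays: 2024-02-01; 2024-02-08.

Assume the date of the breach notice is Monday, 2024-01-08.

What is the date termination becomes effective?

The last day of the mitigation period: 10 calendar days after 2024-01-08 is 2024-01-18.
From Thursday, 2024-01-18, 5 business days (Jan 19, Jan 22, Jan 23, Jan 24, Jan 25, skipping weekends) brings us to Thursday, 2024-01-25, which is the date termination becomes effective.

2024-01-25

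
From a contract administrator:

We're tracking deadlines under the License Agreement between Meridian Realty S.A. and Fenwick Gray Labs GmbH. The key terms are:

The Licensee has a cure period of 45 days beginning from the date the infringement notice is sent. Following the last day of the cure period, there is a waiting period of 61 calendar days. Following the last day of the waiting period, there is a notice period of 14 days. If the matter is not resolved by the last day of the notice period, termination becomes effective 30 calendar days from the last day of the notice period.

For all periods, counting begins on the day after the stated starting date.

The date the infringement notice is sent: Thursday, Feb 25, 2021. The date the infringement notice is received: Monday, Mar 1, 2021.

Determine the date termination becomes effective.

Jul 25, 2021

The last day of the cure period: 45 calendar days after Feb 25, 2021 is Apr 11, 2021.
The last day of the waiting period: Apr 11, 2021 + 61 days = Jun 11, 2021.
The last day of the notice period: 14 calendar days after Jun 11, 2021 is Jun 25, 2021.
The date termination becomes effective: Jun 25, 2021 + 30 days = Jul 25, 2021.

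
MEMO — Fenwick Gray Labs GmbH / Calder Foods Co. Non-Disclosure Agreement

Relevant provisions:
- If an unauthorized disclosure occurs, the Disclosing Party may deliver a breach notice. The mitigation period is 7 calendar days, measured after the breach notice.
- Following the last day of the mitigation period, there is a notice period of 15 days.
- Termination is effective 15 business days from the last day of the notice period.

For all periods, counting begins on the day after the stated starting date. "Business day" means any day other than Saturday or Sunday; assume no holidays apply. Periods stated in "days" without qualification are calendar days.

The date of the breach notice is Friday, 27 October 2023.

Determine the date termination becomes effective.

The last day of the mitigation period: 7 calendar days after 27 October 2023 is 3 November 2023.
Adding 15 calendar days to 3 November 2023 gives 18 November 2023, which is the last day of the notice period.
The date termination becomes effective: counting 15 business days from Saturday, 18 November 2023 (Nov 20, Nov 21, Nov 22, Nov 23, …, Dec 6, Dec 7, Dec 8, skipping weekends) reaches Friday, 8 December 2023.

8 December 2023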